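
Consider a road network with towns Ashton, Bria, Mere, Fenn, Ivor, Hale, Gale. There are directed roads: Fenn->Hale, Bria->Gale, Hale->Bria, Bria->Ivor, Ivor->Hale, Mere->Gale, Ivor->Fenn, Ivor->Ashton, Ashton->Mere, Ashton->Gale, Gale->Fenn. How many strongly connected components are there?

1

{Bria, Fenn, Gale, Hale, Ivor, Mere, Ashton} are all mutually reachable — one SCC of size 7.
That gives 1 strongly connected component.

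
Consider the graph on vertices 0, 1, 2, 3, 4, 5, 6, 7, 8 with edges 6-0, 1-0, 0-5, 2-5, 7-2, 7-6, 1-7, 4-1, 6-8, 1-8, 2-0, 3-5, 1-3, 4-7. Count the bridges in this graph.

0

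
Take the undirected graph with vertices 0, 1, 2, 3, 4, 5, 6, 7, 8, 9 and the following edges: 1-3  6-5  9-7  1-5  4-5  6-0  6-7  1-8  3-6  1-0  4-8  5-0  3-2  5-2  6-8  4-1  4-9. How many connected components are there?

Starting from 0 we can reach 0, 1, 2, 3, 4, 5, 6, 7, 8, 9. That is one component of size 10.
Total: 1 component.

1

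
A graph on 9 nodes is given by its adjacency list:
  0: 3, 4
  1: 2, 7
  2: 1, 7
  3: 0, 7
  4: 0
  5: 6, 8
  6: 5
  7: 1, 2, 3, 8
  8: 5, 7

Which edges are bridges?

0-3, 0-4, 3-7, 5-6, 5-8, 7-8

The edges on the cycle 7-1-2-7 are not bridges since each lies on that cycle.
But removing 7-8 disconnects 7 from 8; removing 4-0 disconnects 4 from 0; removing 6-5 disconnects 6 from 5; removing 3-0 disconnects 3 from 0 — these are bridges.
In total 6 edges are bridges.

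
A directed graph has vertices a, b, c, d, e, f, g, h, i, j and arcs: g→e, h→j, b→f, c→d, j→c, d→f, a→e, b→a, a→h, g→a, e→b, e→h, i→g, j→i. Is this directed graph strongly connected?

No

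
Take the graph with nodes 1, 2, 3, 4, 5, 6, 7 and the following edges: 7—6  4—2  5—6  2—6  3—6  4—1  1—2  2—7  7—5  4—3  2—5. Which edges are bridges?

The edges on the cycle 2-7-6-2 are not bridges since each lies on that cycle.
Every edge lies on some cycle, so there are no bridges.

none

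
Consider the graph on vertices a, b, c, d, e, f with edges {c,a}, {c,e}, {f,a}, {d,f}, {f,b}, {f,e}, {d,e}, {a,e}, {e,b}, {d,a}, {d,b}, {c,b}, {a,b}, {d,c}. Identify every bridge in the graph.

The edges on the cycle f-a-e-b-f are not bridges since each lies on that cycle.
Every edge lies on some cycle, so there are no bridges.

none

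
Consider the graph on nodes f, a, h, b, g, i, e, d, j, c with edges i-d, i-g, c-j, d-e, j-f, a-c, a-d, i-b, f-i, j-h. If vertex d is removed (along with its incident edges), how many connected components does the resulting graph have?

2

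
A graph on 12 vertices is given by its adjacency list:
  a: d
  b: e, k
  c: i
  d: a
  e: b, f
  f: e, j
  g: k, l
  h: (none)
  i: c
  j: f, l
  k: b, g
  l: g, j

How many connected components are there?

4

h is isolated — a component by itself.
Starting from a we can reach a, d. That is one component of size 2.
Starting from c we can reach c, i. That is one component of size 2.
Starting from b we can reach b, e, f, g, j, k, l. That is one component of size 7.
Total: 4 components.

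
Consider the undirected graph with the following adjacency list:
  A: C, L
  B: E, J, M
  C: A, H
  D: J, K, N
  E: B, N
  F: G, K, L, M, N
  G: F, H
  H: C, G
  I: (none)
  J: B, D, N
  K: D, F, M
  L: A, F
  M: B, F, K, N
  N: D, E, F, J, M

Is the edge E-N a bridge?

No

After removing E-N, the path E-B-M-N still connects them, so the edge is not a bridge.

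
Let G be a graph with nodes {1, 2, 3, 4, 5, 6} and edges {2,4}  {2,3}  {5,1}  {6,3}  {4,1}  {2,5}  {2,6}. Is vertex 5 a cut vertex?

No

Deleting 5 leaves 1 component (was 1) (its neighbors 1, 2 remain connected to each other), so 5 is not a cut vertex.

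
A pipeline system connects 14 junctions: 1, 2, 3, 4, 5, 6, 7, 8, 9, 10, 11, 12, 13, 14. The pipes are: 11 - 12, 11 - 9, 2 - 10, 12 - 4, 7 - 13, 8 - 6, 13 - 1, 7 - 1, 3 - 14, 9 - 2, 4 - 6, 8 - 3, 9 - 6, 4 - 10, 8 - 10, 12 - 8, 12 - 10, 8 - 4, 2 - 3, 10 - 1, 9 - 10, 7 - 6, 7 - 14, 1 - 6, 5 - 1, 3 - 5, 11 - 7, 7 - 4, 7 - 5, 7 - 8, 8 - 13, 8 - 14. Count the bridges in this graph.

0

The edges on the cycle 11-12-8-7-11 are not bridges since each lies on that cycle.
Every edge lies on some cycle, so there are no bridges.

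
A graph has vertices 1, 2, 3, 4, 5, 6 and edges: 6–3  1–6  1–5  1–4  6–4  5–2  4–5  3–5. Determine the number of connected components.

Starting from 1 we can reach 1, 2, 3, 4, 5, 6. That is one component of size 6.
Total: 1 component.

1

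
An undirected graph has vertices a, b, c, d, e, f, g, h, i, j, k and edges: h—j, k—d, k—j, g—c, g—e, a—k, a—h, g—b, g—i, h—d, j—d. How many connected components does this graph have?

3

f is isolated — a component by itself.
Starting from a we can reach a, d, h, j, k. That is one component of size 5.
Starting from b we can reach b, c, e, g, i. That is one component of size 5.
Total: 3 components.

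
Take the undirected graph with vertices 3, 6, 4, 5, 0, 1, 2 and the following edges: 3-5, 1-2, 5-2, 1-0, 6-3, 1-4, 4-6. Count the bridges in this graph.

The edges on the cycle 1-4-6-3-5-2-1 are not bridges since each lies on that cycle.
But removing 1-0 disconnects 1 from 0 — this is a bridge.

1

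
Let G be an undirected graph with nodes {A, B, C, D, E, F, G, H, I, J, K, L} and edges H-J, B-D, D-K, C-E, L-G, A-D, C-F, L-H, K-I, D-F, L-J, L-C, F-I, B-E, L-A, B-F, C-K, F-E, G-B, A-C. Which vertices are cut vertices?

Removing L increases the component count from 1 to 2, so L is a cut vertex.
By contrast removing H leaves 1 component; it is not a cut vertex. No other vertex is a cut vertex either.

L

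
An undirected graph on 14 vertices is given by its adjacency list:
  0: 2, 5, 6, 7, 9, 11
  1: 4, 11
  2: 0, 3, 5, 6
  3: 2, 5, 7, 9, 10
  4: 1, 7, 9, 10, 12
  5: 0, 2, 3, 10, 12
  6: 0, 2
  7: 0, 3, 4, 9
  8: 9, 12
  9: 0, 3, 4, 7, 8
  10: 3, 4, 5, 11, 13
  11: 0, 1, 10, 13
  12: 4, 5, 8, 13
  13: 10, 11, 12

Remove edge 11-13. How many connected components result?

1

11 and 13 are still connected via 11-10-13, so the component count stays at 1.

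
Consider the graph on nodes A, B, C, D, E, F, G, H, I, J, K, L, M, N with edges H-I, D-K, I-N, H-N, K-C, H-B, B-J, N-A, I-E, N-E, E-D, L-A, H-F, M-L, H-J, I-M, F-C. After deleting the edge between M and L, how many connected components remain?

M and L are still connected via M-I-N-A-L, so the component count stays at 2.

2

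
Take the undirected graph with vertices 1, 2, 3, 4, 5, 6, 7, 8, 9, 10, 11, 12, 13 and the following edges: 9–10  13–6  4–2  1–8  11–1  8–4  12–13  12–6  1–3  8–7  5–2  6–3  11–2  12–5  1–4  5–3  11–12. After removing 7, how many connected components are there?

2

With 7 gone, the remaining components are: {9, 10}; {1, 2, 3, 4, 5, 6, 8, 11, 12, 13}.
That is 2 components.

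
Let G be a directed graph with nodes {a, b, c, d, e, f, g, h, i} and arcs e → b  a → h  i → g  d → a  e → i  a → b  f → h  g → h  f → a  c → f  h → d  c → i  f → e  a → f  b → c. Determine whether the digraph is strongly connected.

Yes

From c we can reach every vertex (a, b, c, d, e, f, g, h, i), and every vertex can reach c (a, b, c, d, e, f, g, h, i). So the whole graph is one strongly connected component.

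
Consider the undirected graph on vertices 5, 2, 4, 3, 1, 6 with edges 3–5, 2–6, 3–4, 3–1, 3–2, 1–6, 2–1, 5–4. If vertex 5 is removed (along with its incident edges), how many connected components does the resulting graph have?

1

With 5 gone, the remaining components are: {1, 2, 3, 4, 6}.
That is 1 component.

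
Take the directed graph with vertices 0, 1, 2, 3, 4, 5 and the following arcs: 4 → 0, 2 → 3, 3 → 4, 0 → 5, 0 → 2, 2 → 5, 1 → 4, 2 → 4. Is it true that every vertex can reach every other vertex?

No

There is no directed path from 5 to 0, so the graph is not strongly connected.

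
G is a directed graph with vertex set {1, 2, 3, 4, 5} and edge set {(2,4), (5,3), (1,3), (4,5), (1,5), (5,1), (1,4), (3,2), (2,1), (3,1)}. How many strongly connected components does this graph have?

1

{1, 2, 3, 4, 5} are all mutually reachable — one SCC of size 5.
That gives 1 strongly connected component.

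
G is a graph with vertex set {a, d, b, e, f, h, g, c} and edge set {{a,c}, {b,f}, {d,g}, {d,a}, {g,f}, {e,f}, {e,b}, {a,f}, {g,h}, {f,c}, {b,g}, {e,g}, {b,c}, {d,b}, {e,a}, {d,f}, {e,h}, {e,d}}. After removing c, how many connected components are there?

1

With c gone, the remaining components are: {a, b, d, e, f, g, h}.
That is 1 component.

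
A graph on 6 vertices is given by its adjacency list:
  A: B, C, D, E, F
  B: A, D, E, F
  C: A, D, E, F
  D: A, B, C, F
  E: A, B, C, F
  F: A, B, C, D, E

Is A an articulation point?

No

Deleting A leaves 1 component (was 1) (its neighbors B, C, D, E, F remain connected to each other), so A is not a cut vertex.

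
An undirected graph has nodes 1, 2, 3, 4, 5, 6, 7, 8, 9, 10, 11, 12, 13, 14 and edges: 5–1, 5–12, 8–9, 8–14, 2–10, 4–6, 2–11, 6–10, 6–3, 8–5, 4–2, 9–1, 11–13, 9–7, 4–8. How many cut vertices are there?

7

Removing 2 increases the component count from 1 to 2, so 2 is a cut vertex.
Removing 4 increases the component count from 1 to 2, so 4 is a cut vertex.
Removing 5 increases the component count from 1 to 2, so 5 is a cut vertex.
Likewise 6, 8, 9, 11 are cut vertices.
By contrast removing 14 leaves 1 component; it is not a cut vertex. No other vertex is a cut vertex either.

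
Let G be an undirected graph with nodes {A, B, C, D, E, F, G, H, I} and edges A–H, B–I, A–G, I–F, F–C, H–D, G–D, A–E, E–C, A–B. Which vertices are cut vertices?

A

Removing A increases the component count from 1 to 2, so A is a cut vertex.
By contrast removing B leaves 1 component; it is not a cut vertex. No other vertex is a cut vertex either.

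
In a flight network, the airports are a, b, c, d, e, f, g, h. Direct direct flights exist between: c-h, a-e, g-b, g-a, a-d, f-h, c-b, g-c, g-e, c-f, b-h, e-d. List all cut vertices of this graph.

g

Removing g increases the component count from 1 to 2, so g is a cut vertex.
By contrast removing c leaves 1 component; it is not a cut vertex. No other vertex is a cut vertex either.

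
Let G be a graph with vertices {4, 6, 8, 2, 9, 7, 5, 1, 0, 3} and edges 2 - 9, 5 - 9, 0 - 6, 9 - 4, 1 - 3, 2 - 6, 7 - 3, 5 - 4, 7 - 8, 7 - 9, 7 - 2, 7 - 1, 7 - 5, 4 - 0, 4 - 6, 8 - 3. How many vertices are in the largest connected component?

Starting from 0 we can reach 0, 1, 2, 3, 4, 5, 6, 7, 8, 9. That is one component of size 10.
The largest has 10 vertices.

10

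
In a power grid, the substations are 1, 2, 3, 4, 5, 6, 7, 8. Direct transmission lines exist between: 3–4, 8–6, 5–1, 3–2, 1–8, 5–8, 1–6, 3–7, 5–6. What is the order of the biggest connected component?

4

Starting from 2 we can reach 2, 3, 4, 7. That is one component of size 4.
Starting from 1 we can reach 1, 5, 6, 8. That is one component of size 4.
The largest has 4 vertices.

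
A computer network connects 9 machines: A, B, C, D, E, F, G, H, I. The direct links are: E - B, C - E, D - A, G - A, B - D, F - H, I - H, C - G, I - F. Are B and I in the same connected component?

No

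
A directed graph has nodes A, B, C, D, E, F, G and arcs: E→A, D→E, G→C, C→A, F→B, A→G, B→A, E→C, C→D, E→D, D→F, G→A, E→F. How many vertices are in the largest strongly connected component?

7

{A, B, C, D, E, F, G} are all mutually reachable — one SCC of size 7.
The largest has 7 vertices.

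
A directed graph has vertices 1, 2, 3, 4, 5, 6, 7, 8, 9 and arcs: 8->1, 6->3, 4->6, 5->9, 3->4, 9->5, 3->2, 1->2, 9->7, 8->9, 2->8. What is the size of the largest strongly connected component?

{3, 4, 6} are all mutually reachable — one SCC of size 3.
{1, 2, 8} are all mutually reachable — one SCC of size 3.
{5, 9} are all mutually reachable — one SCC of size 2.
{7} is an SCC by itself.
The largest has 3 vertices.

3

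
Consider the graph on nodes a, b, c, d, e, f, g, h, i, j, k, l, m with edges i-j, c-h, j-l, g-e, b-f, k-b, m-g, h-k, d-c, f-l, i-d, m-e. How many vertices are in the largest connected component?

a is isolated — a component by itself.
Starting from e we can reach e, g, m. That is one component of size 3.
Starting from b we can reach b, c, d, f, h, i, j, k, l. That is one component of size 9.
The largest has 9 vertices.

9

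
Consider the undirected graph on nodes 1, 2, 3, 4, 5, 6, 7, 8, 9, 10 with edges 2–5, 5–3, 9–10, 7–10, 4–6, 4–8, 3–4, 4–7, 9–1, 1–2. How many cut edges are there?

2

The edges on the cycle 9-1-2-5-3-4-7-10-9 are not bridges since each lies on that cycle.
But removing 6–4 disconnects 6 from 4; removing 8–4 disconnects 8 from 4 — these are bridges.
That makes 2 bridges.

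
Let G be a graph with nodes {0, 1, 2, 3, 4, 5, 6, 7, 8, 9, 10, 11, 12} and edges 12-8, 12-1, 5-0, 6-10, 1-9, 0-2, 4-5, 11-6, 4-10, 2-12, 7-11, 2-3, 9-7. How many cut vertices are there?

Removing 2 increases the component count from 1 to 2, so 2 is a cut vertex.
Removing 12 increases the component count from 1 to 2, so 12 is a cut vertex.
By contrast removing 0 leaves 1 component; it is not a cut vertex. No other vertex is a cut vertex either.

2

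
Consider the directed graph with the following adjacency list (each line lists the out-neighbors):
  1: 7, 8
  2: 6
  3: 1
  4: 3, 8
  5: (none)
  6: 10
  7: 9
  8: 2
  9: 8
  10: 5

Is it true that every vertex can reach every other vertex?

There is no directed path from 3 to 4, so the graph is not strongly connected.

No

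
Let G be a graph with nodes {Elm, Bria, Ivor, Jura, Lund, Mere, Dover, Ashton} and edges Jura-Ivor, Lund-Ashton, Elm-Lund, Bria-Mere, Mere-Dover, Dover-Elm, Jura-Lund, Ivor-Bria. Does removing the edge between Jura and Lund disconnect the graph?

No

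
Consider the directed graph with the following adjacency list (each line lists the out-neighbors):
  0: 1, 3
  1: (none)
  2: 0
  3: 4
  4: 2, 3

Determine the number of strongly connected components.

{0, 2, 3, 4} are all mutually reachable — one SCC of size 4.
{1} is an SCC by itself.
That gives 2 strongly connected components.

2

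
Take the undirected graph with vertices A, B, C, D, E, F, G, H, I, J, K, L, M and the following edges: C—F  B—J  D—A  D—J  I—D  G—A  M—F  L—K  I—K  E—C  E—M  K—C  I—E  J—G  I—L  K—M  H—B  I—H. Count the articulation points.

1

Removing I increases the component count from 1 to 2, so I is a cut vertex.
By contrast removing G leaves 1 component; it is not a cut vertex. No other vertex is a cut vertex either.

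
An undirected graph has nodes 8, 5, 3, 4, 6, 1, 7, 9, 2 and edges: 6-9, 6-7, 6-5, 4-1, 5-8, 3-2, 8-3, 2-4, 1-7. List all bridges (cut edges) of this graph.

The edges on the cycle 6-5-8-3-2-4-1-7-6 are not bridges since each lies on that cycle.
But removing 6-9 disconnects 6 from 9 — this is a bridge.

6-9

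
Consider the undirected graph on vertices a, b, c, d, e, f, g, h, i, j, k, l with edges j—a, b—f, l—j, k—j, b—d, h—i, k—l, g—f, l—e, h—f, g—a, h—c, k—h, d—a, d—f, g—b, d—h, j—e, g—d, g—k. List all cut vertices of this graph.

Removing h increases the component count from 1 to 3, so h is a cut vertex.
By contrast removing a leaves 1 component; it is not a cut vertex. No other vertex is a cut vertex either.

h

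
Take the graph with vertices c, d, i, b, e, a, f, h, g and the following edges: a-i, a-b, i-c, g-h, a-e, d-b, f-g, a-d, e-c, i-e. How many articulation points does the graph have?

Removing a increases the component count from 2 to 3, so a is a cut vertex.
Removing g increases the component count from 2 to 3, so g is a cut vertex.
By contrast removing c leaves 2 components; it is not a cut vertex. No other vertex is a cut vertex either.

2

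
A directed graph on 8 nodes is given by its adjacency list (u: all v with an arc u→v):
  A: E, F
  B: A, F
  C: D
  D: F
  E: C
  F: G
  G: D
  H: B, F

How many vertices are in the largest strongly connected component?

3

{D, F, G} are all mutually reachable — one SCC of size 3.
{B} is an SCC by itself.
{H} is an SCC by itself.
{A} is an SCC by itself.
{E} is an SCC by itself.
(and 1 more singleton SCC)
The largest has 3 vertices.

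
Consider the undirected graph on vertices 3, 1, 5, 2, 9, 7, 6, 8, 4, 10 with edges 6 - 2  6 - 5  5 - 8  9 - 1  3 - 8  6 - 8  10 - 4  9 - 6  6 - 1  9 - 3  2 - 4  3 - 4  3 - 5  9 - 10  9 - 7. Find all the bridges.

7-9

The edges on the cycle 9-3-4-2-6-9 are not bridges since each lies on that cycle.
But removing 9 - 7 disconnects 9 from 7 — this is a bridge.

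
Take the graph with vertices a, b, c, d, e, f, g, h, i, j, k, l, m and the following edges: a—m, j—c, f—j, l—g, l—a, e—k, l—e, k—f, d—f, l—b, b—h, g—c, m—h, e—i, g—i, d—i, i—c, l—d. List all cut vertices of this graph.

l

Removing l increases the component count from 1 to 2, so l is a cut vertex.
By contrast removing i leaves 1 component; it is not a cut vertex. No other vertex is a cut vertex either.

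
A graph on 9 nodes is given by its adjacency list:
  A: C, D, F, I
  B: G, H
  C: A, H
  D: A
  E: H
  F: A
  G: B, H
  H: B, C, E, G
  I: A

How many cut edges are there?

6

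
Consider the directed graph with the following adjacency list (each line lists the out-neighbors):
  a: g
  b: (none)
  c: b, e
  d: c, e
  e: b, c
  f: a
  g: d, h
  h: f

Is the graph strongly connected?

There is no directed path from b to h, so the graph is not strongly connected.

No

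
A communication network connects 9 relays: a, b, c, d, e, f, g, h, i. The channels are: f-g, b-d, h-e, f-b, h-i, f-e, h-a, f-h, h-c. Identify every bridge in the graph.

The edges on the cycle f-h-e-f are not bridges since each lies on that cycle.
But removing f-b disconnects f from b; removing b-d disconnects b from d; removing f-g disconnects f from g; removing a-h disconnects a from h — these are bridges.
In total 6 edges are bridges.

a-h, b-d, b-f, c-h, f-g, h-i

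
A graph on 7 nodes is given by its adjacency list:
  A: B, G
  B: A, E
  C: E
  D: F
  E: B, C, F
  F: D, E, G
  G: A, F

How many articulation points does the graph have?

Removing E increases the component count from 1 to 2, so E is a cut vertex.
Removing F increases the component count from 1 to 2, so F is a cut vertex.
By contrast removing B leaves 1 component; it is not a cut vertex. No other vertex is a cut vertex either.

2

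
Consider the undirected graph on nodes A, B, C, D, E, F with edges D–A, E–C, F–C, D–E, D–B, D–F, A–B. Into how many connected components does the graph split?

1

Starting from A we can reach A, B, C, D, E, F. That is one component of size 6.
Total: 1 component.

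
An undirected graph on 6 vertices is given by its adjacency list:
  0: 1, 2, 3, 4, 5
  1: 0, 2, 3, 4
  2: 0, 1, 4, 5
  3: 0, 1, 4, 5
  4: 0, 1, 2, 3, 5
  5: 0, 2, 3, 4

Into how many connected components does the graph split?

1

Starting from 0 we can reach 0, 1, 2, 3, 4, 5. That is one component of size 6.
Total: 1 component.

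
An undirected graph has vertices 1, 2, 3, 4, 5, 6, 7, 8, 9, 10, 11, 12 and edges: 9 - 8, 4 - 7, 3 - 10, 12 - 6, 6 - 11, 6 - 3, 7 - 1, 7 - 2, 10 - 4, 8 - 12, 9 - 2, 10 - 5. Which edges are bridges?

1-7, 10-5, 11-6

The edges on the cycle 9-8-12-6-3-10-4-7-2-9 are not bridges since each lies on that cycle.
But removing 5 - 10 disconnects 5 from 10; removing 11 - 6 disconnects 11 from 6; removing 1 - 7 disconnects 1 from 7 — these are bridges.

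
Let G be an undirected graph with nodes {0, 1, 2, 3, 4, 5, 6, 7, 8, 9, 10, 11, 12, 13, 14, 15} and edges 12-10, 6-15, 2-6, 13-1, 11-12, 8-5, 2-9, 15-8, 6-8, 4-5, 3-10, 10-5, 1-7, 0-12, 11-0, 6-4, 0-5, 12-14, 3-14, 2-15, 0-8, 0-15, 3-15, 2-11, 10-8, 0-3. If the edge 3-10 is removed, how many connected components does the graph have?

2

3 and 10 are still connected via 3-0-12-10, so the component count stays at 2.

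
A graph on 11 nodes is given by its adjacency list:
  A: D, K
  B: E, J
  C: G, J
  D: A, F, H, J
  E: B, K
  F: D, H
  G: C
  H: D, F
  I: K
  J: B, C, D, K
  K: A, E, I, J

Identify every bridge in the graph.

C-G, C-J, I-K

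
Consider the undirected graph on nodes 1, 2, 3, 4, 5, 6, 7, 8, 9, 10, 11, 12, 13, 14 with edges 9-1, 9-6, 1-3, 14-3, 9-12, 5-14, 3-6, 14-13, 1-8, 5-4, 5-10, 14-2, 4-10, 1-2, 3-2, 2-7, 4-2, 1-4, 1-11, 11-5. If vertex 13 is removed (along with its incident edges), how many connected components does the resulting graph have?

With 13 gone, the remaining components are: {1, 2, 3, 4, 5, 6, 7, 8, 9, 10, 11, 12, 14}.
That is 1 component.

1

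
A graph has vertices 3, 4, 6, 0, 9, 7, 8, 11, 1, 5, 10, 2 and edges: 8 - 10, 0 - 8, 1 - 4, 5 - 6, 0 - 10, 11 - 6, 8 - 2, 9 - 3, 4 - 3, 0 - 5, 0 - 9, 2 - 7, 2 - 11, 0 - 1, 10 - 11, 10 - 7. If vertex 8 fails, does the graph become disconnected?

No

Deleting 8 leaves 1 component (was 1) (its neighbors 0, 2, 10 remain connected to each other), so 8 is not a cut vertex.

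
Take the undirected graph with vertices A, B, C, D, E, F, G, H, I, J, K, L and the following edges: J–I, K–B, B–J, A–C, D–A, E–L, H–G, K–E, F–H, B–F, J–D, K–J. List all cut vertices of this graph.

A, B, D, E, F, H, J, K

Removing A increases the component count from 1 to 2, so A is a cut vertex.
Removing B increases the component count from 1 to 2, so B is a cut vertex.
Removing D increases the component count from 1 to 2, so D is a cut vertex.
Likewise E, F, H, J, K are cut vertices.
By contrast removing C leaves 1 component; it is not a cut vertex. No other vertex is a cut vertex either.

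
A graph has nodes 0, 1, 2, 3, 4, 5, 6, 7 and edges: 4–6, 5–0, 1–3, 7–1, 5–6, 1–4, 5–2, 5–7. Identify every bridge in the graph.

The edges on the cycle 5-7-1-4-6-5 are not bridges since each lies on that cycle.
But removing 5–2 disconnects 5 from 2; removing 5–0 disconnects 5 from 0; removing 1–3 disconnects 1 from 3 — these are bridges.

0-5, 1-3, 2-5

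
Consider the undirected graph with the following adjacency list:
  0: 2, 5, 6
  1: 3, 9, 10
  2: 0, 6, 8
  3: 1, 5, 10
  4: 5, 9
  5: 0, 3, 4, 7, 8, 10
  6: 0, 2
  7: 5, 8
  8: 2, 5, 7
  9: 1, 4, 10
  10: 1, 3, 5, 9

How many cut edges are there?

0

The edges on the cycle 5-10-3-5 are not bridges since each lies on that cycle.
Every edge lies on some cycle, so there are no bridges.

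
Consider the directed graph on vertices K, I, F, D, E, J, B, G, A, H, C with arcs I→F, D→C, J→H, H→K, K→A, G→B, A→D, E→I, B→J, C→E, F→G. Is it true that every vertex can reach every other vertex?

From I we can reach every vertex (A, B, C, D, E, F, G, H, I, J, K), and every vertex can reach I (A, B, C, D, E, F, G, H, I, J, K). So the whole graph is one strongly connected component.

Yes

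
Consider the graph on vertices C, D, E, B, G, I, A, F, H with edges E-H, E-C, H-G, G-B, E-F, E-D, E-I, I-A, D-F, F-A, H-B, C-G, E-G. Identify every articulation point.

Removing E increases the component count from 1 to 2, so E is a cut vertex.
By contrast removing H leaves 1 component; it is not a cut vertex. No other vertex is a cut vertex either.

E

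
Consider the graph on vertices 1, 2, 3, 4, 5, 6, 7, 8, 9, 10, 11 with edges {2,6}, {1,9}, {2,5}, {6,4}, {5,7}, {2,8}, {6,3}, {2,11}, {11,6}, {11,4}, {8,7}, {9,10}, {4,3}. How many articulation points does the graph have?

2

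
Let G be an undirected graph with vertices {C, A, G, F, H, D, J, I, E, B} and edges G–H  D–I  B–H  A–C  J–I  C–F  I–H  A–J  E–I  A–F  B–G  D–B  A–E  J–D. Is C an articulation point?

Deleting C leaves 1 component (was 1) (its neighbors A, F remain connected to each other), so C is not a cut vertex.

No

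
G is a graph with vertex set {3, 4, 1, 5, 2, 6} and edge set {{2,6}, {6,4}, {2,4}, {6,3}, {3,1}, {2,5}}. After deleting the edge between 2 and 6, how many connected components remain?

1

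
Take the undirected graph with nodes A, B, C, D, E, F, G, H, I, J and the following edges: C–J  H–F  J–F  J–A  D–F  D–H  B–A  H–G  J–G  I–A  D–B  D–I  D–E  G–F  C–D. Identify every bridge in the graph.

D-E

The edges on the cycle D-B-A-I-D are not bridges since each lies on that cycle.
But removing D–E disconnects D from E — this is a bridge.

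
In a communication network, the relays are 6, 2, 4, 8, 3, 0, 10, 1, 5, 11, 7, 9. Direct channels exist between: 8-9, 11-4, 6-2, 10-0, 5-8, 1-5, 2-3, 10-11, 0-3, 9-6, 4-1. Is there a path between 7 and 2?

No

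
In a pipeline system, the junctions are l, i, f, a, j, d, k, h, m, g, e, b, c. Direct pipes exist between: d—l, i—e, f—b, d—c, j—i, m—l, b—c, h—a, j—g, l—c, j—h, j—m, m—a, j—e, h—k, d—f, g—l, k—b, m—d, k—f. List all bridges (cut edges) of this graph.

none

The edges on the cycle j-i-e-j are not bridges since each lies on that cycle.
Every edge lies on some cycle, so there are no bridges.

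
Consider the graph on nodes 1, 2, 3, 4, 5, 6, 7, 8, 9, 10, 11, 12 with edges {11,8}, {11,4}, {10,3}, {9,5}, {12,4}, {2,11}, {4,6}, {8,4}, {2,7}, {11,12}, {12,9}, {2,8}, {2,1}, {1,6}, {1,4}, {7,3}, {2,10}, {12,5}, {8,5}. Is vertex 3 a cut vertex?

No

Deleting 3 leaves 1 component (was 1) (its neighbors 7, 10 remain connected to each other), so 3 is not a cut vertex.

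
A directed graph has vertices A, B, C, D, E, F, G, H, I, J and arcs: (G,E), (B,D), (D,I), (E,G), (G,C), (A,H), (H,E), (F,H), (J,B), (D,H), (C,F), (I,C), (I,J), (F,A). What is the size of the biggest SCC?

6

{A, C, E, F, G, H} are all mutually reachable — one SCC of size 6.
{B, D, I, J} are all mutually reachable — one SCC of size 4.
The largest has 6 vertices.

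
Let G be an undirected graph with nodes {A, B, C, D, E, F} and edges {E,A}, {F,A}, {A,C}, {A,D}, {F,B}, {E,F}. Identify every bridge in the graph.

A-C, A-D, B-F

The edges on the cycle E-F-A-E are not bridges since each lies on that cycle.
But removing A–C disconnects A from C; removing F–B disconnects F from B; removing A–D disconnects A from D — these are bridges.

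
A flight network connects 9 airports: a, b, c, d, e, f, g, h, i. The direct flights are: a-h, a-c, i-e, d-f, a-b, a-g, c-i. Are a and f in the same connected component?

No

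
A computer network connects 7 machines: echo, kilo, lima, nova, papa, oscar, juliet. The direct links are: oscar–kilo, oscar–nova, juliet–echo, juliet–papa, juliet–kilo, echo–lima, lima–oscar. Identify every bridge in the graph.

The edges on the cycle juliet-echo-lima-oscar-kilo-juliet are not bridges since each lies on that cycle.
But removing oscar–nova disconnects oscar from nova; removing juliet–papa disconnects juliet from papa — these are bridges.

juliet-papa, nova-oscar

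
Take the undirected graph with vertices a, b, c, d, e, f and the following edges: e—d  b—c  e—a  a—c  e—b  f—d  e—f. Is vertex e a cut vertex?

Yes

Deleting e raises the number of components from 1 to 2, so e is a cut vertex.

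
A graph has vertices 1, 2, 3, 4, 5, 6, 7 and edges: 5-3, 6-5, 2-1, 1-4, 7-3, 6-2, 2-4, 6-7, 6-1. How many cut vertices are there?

1

Removing 6 increases the component count from 1 to 2, so 6 is a cut vertex.
By contrast removing 1 leaves 1 component; it is not a cut vertex. No other vertex is a cut vertex either.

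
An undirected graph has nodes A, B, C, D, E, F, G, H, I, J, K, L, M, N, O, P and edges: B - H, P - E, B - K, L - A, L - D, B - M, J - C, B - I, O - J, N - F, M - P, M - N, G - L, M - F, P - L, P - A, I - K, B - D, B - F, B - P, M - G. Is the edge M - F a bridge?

After removing M - F, the path M-B-F still connects them, so the edge is not a bridge.

No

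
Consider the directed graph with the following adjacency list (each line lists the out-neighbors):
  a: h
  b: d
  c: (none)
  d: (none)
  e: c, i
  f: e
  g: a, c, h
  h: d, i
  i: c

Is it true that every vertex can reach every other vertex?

No

There is no directed path from i to h, so the graph is not strongly connected.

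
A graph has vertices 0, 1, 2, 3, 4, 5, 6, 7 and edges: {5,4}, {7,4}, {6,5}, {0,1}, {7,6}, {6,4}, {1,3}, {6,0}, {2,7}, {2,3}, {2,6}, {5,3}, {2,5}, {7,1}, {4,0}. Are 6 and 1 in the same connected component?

From 6 we can reach 0, 1, 2, 3, 4, 5, 6, 7, which includes 1.

Yes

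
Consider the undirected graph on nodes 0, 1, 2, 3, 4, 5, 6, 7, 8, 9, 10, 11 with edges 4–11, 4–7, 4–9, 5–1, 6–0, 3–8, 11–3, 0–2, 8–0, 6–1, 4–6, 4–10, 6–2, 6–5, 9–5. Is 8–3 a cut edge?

After removing 8–3, the path 8-0-6-4-11-3 still connects them, so the edge is not a bridge.

No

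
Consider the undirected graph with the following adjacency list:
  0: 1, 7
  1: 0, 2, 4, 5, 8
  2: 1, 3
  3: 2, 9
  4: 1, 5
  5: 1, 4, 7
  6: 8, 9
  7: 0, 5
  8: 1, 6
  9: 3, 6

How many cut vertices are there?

1

Removing 1 increases the component count from 1 to 2, so 1 is a cut vertex.
By contrast removing 6 leaves 1 component; it is not a cut vertex. No other vertex is a cut vertex either.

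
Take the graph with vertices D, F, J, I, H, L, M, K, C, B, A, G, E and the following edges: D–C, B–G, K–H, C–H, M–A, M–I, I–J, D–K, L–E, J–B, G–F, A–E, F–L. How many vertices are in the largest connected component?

Starting from C we can reach C, D, H, K. That is one component of size 4.
Starting from A we can reach A, B, E, F, G, I, J, L, M. That is one component of size 9.
The largest has 9 vertices.

9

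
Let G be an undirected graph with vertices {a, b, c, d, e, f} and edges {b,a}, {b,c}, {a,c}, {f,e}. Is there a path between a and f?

No

The component containing a is {a, b, c}, and f is not in it.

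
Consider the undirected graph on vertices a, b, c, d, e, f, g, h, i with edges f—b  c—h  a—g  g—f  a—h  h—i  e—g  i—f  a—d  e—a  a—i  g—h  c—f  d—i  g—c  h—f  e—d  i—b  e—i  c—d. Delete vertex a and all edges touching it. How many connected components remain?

1

With a gone, the remaining components are: {b, c, d, e, f, g, h, i}.
That is 1 component.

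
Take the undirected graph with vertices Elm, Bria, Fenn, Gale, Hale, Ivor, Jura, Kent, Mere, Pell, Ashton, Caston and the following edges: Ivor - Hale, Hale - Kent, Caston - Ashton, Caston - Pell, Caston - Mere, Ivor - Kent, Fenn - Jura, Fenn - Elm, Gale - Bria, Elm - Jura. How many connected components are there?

4

Starting from Bria we can reach Bria, Gale. That is one component of size 2.
Starting from Hale we can reach Hale, Ivor, Kent. That is one component of size 3.
Starting from Elm we can reach Elm, Fenn, Jura. That is one component of size 3.
Starting from Mere we can reach Mere, Pell, Ashton, Caston. That is one component of size 4.
Total: 4 components.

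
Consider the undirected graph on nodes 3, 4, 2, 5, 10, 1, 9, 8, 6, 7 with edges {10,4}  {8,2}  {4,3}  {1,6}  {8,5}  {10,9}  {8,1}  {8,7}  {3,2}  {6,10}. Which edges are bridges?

10-9, 5-8, 7-8

The edges on the cycle 8-1-6-10-4-3-2-8 are not bridges since each lies on that cycle.
But removing 10-9 disconnects 10 from 9; removing 8-7 disconnects 8 from 7; removing 8-5 disconnects 8 from 5 — these are bridges.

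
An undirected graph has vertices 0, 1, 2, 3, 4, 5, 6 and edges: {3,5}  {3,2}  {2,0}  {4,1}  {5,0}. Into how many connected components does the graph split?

6 is isolated — a component by itself.
Starting from 1 we can reach 1, 4. That is one component of size 2.
Starting from 0 we can reach 0, 2, 3, 5. That is one component of size 4.
Total: 3 components.

3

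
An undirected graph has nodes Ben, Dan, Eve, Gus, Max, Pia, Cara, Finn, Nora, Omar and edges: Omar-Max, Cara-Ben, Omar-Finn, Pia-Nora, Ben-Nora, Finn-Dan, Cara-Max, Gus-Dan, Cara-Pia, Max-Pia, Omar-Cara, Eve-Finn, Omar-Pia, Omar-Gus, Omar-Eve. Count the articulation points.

Removing Omar increases the component count from 1 to 2, so Omar is a cut vertex.
By contrast removing Cara leaves 1 component; it is not a cut vertex. No other vertex is a cut vertex either.

1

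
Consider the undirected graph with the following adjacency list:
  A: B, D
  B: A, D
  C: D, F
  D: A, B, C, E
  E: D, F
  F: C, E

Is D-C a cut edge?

No

After removing D-C, the path D-E-F-C still connects them, so the edge is not a bridge.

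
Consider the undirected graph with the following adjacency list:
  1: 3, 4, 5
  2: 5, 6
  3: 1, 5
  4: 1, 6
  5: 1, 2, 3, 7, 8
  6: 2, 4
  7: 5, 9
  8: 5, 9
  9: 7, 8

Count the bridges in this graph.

The edges on the cycle 5-2-6-4-1-5 are not bridges since each lies on that cycle.
Every edge lies on some cycle, so there are no bridges.

0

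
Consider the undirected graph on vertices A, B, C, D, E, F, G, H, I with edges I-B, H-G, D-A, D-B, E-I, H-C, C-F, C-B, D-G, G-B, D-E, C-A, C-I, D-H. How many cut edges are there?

The edges on the cycle C-I-B-C are not bridges since each lies on that cycle.
But removing F-C disconnects F from C — this is a bridge.

1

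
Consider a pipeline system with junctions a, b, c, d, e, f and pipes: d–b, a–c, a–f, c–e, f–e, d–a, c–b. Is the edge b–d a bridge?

No

After removing b–d, the path b-c-a-d still connects them, so the edge is not a bridge.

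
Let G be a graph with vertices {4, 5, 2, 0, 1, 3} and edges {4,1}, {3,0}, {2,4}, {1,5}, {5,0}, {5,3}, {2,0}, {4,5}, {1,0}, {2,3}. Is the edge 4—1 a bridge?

No

After removing 4—1, the path 4-5-1 still connects them, so the edge is not a bridge.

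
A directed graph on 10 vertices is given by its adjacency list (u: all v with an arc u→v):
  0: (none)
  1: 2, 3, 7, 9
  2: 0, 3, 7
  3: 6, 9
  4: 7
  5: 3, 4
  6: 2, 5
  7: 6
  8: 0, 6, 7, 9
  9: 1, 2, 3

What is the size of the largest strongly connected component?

{1, 2, 3, 4, 5, 6, 7, 9} are all mutually reachable — one SCC of size 8.
{0} is an SCC by itself.
{8} is an SCC by itself.
The largest has 8 vertices.

8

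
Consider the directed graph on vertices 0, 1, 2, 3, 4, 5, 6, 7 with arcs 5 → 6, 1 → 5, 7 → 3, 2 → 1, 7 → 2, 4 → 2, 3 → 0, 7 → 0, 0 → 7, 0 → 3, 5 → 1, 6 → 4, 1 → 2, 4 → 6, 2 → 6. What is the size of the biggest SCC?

{1, 2, 4, 5, 6} are all mutually reachable — one SCC of size 5.
{0, 3, 7} are all mutually reachable — one SCC of size 3.
The largest has 5 vertices.

5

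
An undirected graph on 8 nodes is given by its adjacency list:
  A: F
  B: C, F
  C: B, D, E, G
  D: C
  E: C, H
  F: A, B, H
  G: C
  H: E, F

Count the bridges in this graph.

The edges on the cycle H-F-B-C-E-H are not bridges since each lies on that cycle.
But removing C-G disconnects C from G; removing F-A disconnects F from A; removing C-D disconnects C from D — these are bridges.
That makes 3 bridges.

3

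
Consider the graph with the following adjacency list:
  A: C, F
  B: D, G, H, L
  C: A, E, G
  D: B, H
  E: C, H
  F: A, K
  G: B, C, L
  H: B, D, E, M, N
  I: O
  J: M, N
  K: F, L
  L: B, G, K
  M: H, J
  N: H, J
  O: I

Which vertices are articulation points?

H

Removing H increases the component count from 2 to 3, so H is a cut vertex.
By contrast removing D leaves 2 components; it is not a cut vertex. No other vertex is a cut vertex either.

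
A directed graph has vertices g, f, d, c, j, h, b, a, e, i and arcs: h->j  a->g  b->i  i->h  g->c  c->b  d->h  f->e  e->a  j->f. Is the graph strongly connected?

No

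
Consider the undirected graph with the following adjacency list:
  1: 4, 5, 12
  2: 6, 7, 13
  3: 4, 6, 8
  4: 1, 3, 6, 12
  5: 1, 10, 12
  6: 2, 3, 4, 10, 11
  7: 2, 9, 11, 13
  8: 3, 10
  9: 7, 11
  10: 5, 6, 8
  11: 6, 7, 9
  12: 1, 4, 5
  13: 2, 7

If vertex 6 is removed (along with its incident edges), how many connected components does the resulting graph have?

2

With 6 gone, the remaining components are: {2, 7, 9, 11, 13}; {1, 3, 4, 5, 8, 10, 12}.
That is 2 components.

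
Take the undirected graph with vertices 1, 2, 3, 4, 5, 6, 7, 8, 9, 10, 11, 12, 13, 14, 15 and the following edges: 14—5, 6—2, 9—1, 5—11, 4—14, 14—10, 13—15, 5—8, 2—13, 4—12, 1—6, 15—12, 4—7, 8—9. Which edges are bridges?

The edges on the cycle 4-14-5-8-9-1-6-2-13-15-12-4 are not bridges since each lies on that cycle.
But removing 14—10 disconnects 14 from 10; removing 4—7 disconnects 4 from 7; removing 5—11 disconnects 5 from 11 — these are bridges.

10-14, 11-5, 4-7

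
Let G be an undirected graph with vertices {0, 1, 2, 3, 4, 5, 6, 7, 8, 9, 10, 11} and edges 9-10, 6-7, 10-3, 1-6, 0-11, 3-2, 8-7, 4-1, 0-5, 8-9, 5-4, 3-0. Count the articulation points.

Removing 0 increases the component count from 1 to 2, so 0 is a cut vertex.
Removing 3 increases the component count from 1 to 2, so 3 is a cut vertex.
By contrast removing 8 leaves 1 component; it is not a cut vertex. No other vertex is a cut vertex either.

2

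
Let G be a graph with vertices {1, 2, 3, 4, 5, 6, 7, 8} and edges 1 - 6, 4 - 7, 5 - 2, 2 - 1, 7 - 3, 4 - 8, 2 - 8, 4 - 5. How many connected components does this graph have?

Starting from 1 we can reach 1, 2, 3, 4, 5, 6, 7, 8. That is one component of size 8.
Total: 1 component.

1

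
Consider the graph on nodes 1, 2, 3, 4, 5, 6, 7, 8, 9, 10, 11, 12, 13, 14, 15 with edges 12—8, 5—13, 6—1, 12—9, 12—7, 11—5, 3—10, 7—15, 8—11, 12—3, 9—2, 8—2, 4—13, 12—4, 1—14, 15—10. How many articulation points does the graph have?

2

Removing 1 increases the component count from 2 to 3, so 1 is a cut vertex.
Removing 12 increases the component count from 2 to 3, so 12 is a cut vertex.
By contrast removing 11 leaves 2 components; it is not a cut vertex. No other vertex is a cut vertex either.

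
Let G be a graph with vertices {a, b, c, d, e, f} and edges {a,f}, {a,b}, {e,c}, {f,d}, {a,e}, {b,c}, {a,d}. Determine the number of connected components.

Starting from a we can reach a, b, c, d, e, f. That is one component of size 6.
Total: 1 component.

1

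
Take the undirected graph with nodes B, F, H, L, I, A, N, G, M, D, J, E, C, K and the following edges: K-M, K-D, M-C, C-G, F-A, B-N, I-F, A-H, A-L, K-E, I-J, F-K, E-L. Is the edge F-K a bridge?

No

After removing F-K, the path F-A-L-E-K still connects them, so the edge is not a bridge.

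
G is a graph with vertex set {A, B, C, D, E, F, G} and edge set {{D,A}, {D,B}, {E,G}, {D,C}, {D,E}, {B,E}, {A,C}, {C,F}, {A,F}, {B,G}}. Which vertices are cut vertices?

D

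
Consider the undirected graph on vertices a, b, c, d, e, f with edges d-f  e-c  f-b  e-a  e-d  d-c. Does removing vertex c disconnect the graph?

Deleting c leaves 1 component (was 1) (its neighbors d, e remain connected to each other), so c is not a cut vertex.

No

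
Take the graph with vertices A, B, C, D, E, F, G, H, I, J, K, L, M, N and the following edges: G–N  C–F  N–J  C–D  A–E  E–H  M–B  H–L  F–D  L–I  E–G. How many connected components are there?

K is isolated — a component by itself.
Starting from B we can reach B, M. That is one component of size 2.
Starting from C we can reach C, D, F. That is one component of size 3.
Starting from A we can reach A, E, G, H, I, J, L, N. That is one component of size 8.
Total: 4 components.

4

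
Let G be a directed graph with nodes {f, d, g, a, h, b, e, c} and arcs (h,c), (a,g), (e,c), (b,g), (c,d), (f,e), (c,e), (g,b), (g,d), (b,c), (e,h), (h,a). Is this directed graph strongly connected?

No

There is no directed path from e to f, so the graph is not strongly connected.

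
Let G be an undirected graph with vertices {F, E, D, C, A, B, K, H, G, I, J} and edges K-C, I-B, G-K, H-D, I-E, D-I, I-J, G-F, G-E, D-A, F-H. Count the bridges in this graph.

5

The edges on the cycle G-F-H-D-I-E-G are not bridges since each lies on that cycle.
But removing I-B disconnects I from B; removing A-D disconnects A from D; removing C-K disconnects C from K; removing G-K disconnects G from K — these are bridges.
In total 5 edges are bridges.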